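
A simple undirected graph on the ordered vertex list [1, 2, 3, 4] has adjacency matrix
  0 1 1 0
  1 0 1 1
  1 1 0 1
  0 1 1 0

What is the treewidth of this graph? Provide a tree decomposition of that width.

Every bag has size at most 3, so the width is 3 − 1 = 2 and tw(G) ≤ 2. On the other hand G contains the 3-clique {1, 2, 3}. A clique must lie in a single bag of any decomposition, so no decomposition can have width below 2. The upper and lower bounds meet at 2, so that is the treewidth.

Treewidth 2.
One optimal decomposition is:
Bags: B1 = {2, 3, 4}  B2 = {1, 2, 3}
Tree: B1–B2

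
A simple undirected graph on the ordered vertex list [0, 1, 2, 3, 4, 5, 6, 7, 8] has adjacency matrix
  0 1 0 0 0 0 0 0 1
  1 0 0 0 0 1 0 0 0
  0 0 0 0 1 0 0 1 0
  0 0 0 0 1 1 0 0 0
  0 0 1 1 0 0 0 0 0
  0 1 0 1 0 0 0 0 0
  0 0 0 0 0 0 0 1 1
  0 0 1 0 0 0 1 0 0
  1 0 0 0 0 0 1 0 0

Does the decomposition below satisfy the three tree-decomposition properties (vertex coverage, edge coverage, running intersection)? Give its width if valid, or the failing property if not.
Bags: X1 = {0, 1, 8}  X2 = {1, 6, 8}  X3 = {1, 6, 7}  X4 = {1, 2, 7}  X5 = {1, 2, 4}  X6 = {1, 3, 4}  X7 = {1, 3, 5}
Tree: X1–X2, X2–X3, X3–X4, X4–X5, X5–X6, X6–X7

Vertex coverage: the bags together contain {0, 1, 2, 3, 4, 5, 6, 7, 8}, the full vertex set. Edge coverage: each edge of G has both endpoints in at least one bag. Running intersection: for every vertex, the bags containing it form a connected subtree. All three properties hold, so this is a valid tree decomposition of width max|bag| − 1 = 2, and hence tw(G) ≤ 2.

Yes; width 2.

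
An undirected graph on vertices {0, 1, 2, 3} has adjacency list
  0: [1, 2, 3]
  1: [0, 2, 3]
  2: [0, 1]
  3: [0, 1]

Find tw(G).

2

A width-2 tree decomposition is:
Bags: B1 = {0, 1, 2}  B2 = {0, 1, 3}
Tree: B1–B2
Each bag holds 3 vertices, so the decomposition has width 2, which upper-bounds the treewidth. On the other hand G contains the 3-clique {0, 1, 2}. A clique must lie in a single bag of any decomposition, so no decomposition can have width below 2. Hence tw(G) = 2 exactly.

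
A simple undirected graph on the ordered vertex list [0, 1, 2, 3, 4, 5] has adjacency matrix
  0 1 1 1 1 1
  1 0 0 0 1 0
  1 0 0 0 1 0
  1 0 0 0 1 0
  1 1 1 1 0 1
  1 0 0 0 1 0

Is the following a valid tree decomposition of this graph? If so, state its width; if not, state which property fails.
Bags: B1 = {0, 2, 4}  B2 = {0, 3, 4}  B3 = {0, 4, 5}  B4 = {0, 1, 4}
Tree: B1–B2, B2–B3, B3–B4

Yes; width 2.

Vertex coverage: the bags together contain {0, 1, 2, 3, 4, 5}, the full vertex set. Edge coverage: each edge of G has both endpoints in at least one bag. Running intersection: for every vertex, the bags containing it form a connected subtree. All three properties hold, so this is a valid tree decomposition of width max|bag| − 1 = 2, and hence tw(G) ≤ 2.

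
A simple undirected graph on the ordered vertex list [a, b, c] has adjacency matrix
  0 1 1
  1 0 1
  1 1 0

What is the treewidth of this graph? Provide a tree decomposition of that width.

A single bag containing all 3 vertices is trivially a valid decomposition of width 2. On the other hand G contains the 3-clique {a, b, c}. A clique must lie in a single bag of any decomposition, so no decomposition can have width below 2. The upper and lower bounds meet at 2, so that is the treewidth.

Treewidth 2.
One such decomposition:
Bags: B1 = {a, b, c}
Tree: (single bag)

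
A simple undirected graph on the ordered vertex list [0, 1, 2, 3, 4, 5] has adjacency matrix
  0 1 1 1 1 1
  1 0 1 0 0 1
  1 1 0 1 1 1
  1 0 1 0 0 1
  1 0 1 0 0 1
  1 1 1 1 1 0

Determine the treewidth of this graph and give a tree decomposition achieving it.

The largest bag has 4 vertices, giving width 3; this decomposition certifies tw(G) ≤ 3. On the other hand G contains the 4-clique {0, 1, 2, 5}. A clique must lie in a single bag of any decomposition, so no decomposition can have width below 3. The upper and lower bounds meet at 3, so that is the treewidth.

Treewidth 3.
One such decomposition:
Bags: B1 = {0, 1, 2, 5}  B2 = {0, 2, 4, 5}  B3 = {0, 2, 3, 5}
Tree: B1–B2, B2–B3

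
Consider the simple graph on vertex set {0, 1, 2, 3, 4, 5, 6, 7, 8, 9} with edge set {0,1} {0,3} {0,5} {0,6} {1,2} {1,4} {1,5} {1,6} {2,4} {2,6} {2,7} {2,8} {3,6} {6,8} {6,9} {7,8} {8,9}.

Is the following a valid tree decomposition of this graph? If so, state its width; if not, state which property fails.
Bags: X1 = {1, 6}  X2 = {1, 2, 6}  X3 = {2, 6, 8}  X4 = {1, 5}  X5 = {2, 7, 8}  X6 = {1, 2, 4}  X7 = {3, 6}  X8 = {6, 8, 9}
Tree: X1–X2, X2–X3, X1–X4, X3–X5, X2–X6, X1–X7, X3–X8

No — vertex 0 appears in no bag.

A tree decomposition must satisfy three properties: every vertex lies in some bag; for every edge, both endpoints lie together in some bag; and for every vertex, the bags containing it form a connected subtree. Here vertex 0 appears in no bag, so the decomposition is invalid.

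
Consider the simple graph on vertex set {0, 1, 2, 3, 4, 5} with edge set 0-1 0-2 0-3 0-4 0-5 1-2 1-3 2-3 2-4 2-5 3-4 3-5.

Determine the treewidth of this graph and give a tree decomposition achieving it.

Treewidth 3.
One optimal decomposition is:
Bags: B1 = {0, 2, 3, 4}  B2 = {0, 2, 3, 5}  B3 = {0, 1, 2, 3}
Tree: B1–B2, B1–B3

Each bag holds 4 vertices, so the decomposition has width 3, which upper-bounds the treewidth. For the lower bound, the 4 vertices {0, 1, 2, 3} are pairwise adjacent, and any tree decomposition puts a clique entirely inside one bag — forcing width ≥ 3. The upper and lower bounds meet at 3, so that is the treewidth.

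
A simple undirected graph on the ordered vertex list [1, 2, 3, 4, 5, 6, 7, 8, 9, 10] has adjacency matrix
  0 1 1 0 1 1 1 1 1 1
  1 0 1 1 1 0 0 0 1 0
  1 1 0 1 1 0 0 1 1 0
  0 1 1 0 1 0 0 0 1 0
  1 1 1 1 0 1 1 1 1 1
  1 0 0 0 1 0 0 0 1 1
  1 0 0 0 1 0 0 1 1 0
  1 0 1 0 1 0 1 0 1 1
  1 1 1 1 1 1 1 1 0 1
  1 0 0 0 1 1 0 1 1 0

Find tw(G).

A width-4 tree decomposition is:
Bags: B1 = {1, 3, 5, 8, 9}  B2 = {1, 5, 8, 9, 10}  B3 = {1, 5, 7, 8, 9}  B4 = {1, 5, 6, 9, 10}  B5 = {1, 2, 3, 5, 9}  B6 = {2, 3, 4, 5, 9}
Tree: B1–B2, B2–B3, B2–B4, B1–B5, B5–B6
The largest bag has 5 vertices, giving width 4; this decomposition certifies tw(G) ≤ 4. Conversely, {1, 5, 8, 9, 10} is a clique of size 5, and the vertices of any clique must share a bag in every tree decomposition; so some bag has ≥ 5 vertices and tw(G) ≥ 4. The upper and lower bounds meet at 4, so that is the treewidth.

4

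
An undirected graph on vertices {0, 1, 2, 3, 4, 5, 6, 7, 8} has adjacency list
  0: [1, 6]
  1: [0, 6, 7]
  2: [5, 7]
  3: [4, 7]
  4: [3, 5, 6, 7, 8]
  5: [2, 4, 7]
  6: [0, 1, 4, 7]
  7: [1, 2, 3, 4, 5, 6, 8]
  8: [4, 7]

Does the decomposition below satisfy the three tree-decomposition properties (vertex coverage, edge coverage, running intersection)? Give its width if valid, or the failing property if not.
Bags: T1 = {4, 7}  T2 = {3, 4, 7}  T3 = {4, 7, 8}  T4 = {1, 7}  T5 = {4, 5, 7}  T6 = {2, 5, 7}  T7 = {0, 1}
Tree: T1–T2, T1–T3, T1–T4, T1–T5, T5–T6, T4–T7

No — vertex 6 appears in no bag.

A tree decomposition must satisfy three properties: every vertex lies in some bag; for every edge, both endpoints lie together in some bag; and for every vertex, the bags containing it form a connected subtree. Here vertex 6 appears in no bag, so the decomposition is invalid.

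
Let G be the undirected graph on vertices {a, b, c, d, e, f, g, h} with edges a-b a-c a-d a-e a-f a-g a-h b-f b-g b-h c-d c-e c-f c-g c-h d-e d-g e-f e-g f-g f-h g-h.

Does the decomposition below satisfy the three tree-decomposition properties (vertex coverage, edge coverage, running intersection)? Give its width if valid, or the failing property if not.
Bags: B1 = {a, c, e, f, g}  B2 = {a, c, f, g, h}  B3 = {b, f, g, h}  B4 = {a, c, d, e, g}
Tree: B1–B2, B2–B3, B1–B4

No — edge (a,b) lies in no bag.

A tree decomposition must satisfy three properties: every vertex lies in some bag; for every edge, both endpoints lie together in some bag; and for every vertex, the bags containing it form a connected subtree. Here edge (a,b) lies in no bag, so the decomposition is invalid.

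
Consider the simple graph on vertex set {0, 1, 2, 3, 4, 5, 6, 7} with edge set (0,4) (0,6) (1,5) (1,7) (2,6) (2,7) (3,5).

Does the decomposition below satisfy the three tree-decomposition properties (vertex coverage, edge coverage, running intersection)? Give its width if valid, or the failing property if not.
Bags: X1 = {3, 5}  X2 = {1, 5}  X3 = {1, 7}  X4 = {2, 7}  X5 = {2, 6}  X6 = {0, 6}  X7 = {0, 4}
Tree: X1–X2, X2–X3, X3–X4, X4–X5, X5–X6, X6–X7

Yes; width 1.

Every vertex of G appears in some bag (union = {0, 1, 2, 3, 4, 5, 6, 7}); every edge is covered by a bag; and for each vertex v the set of bags containing v is connected in the bag tree. The decomposition is therefore valid. The largest bag has 2 vertices, so the width is 1.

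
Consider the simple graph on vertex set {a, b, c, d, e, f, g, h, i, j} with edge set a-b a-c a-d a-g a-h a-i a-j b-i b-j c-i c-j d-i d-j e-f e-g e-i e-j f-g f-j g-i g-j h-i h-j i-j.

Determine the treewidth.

A width-3 tree decomposition is:
Bags: B1 = {e, g, i, j}  B2 = {a, g, i, j}  B3 = {e, f, g, j}  B4 = {a, c, i, j}  B5 = {a, b, i, j}  B6 = {a, h, i, j}  B7 = {a, d, i, j}
Tree: B1–B2, B1–B3, B2–B4, B2–B5, B5–B6, B4–B7
Each bag holds 4 vertices, so the decomposition has width 3, which upper-bounds the treewidth. For the lower bound, the 4 vertices {e, f, g, j} are pairwise adjacent, and any tree decomposition puts a clique entirely inside one bag — forcing width ≥ 3. Combining the bounds, tw(G) = 3.

3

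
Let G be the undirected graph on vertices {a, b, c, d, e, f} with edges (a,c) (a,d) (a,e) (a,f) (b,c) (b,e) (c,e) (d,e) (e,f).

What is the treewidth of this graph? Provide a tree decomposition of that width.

Treewidth 2.
One optimal decomposition is:
Bags: B1 = {a, e, f}  B2 = {a, c, e}  B3 = {a, d, e}  B4 = {b, c, e}
Tree: B1–B2, B2–B3, B2–B4

Each bag holds 3 vertices, so the decomposition has width 2, which upper-bounds the treewidth. On the other hand G contains the 3-clique {a, d, e}. A clique must lie in a single bag of any decomposition, so no decomposition can have width below 2. Combining the bounds, tw(G) = 2.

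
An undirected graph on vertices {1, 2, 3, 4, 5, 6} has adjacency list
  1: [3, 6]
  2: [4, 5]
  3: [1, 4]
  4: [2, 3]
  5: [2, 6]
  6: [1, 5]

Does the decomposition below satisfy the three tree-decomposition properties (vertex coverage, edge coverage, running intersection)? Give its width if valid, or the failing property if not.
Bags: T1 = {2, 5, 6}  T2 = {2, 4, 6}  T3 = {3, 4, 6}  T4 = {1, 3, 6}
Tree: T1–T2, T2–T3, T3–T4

Vertex coverage: the bags together contain {1, 2, 3, 4, 5, 6}, the full vertex set. Edge coverage: each edge of G has both endpoints in at least one bag. Running intersection: for every vertex, the bags containing it form a connected subtree. All three properties hold, so this is a valid tree decomposition of width max|bag| − 1 = 2, and hence tw(G) ≤ 2.

Yes; width 2.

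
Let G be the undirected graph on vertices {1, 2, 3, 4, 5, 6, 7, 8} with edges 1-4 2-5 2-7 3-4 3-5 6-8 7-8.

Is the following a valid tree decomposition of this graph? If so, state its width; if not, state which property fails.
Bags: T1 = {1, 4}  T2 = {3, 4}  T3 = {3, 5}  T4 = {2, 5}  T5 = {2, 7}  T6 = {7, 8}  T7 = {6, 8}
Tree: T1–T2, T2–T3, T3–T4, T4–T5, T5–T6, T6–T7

Yes; width 1.

Vertex coverage: the bags together contain {1, 2, 3, 4, 5, 6, 7, 8}, the full vertex set. Edge coverage: each edge of G has both endpoints in at least one bag. Running intersection: for every vertex, the bags containing it form a connected subtree. All three properties hold, so this is a valid tree decomposition of width max|bag| − 1 = 1, and hence tw(G) ≤ 1.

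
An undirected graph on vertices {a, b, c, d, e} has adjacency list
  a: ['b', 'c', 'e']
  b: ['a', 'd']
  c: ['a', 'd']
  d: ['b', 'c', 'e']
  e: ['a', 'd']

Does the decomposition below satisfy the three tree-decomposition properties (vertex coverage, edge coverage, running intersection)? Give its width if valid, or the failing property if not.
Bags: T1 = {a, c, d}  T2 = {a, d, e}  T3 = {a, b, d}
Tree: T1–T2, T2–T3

Every vertex of G appears in some bag (union = {a, b, c, d, e}); every edge is covered by a bag; and for each vertex v the set of bags containing v is connected in the bag tree. The decomposition is therefore valid. The largest bag has 3 vertices, so the width is 2.

Yes; width 2.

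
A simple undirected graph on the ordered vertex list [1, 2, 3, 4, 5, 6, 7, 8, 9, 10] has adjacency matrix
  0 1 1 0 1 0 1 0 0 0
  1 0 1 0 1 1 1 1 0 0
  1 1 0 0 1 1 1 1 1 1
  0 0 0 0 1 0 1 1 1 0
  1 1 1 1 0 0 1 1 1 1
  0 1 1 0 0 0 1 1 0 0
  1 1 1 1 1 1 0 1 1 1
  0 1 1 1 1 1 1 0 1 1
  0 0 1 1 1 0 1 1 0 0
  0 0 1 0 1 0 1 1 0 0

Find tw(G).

4

A width-4 tree decomposition is:
Bags: B1 = {2, 3, 6, 7, 8}  B2 = {2, 3, 5, 7, 8}  B3 = {1, 2, 3, 5, 7}  B4 = {3, 5, 7, 8, 10}  B5 = {3, 5, 7, 8, 9}  B6 = {4, 5, 7, 8, 9}
Tree: B1–B2, B2–B3, B2–B4, B2–B5, B5–B6
Every bag has size at most 5, so the width is 5 − 1 = 4 and tw(G) ≤ 4. Conversely, {3, 5, 7, 8, 9} is a clique of size 5, and the vertices of any clique must share a bag in every tree decomposition; so some bag has ≥ 5 vertices and tw(G) ≥ 4. Therefore the treewidth is 4.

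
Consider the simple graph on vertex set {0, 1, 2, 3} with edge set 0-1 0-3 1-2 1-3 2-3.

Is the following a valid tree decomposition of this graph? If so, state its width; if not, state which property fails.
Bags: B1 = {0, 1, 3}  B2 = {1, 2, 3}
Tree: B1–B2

Yes; width 2.

Vertex coverage: the bags together contain {0, 1, 2, 3}, the full vertex set. Edge coverage: each edge of G has both endpoints in at least one bag. Running intersection: for every vertex, the bags containing it form a connected subtree. All three properties hold, so this is a valid tree decomposition of width max|bag| − 1 = 2, and hence tw(G) ≤ 2.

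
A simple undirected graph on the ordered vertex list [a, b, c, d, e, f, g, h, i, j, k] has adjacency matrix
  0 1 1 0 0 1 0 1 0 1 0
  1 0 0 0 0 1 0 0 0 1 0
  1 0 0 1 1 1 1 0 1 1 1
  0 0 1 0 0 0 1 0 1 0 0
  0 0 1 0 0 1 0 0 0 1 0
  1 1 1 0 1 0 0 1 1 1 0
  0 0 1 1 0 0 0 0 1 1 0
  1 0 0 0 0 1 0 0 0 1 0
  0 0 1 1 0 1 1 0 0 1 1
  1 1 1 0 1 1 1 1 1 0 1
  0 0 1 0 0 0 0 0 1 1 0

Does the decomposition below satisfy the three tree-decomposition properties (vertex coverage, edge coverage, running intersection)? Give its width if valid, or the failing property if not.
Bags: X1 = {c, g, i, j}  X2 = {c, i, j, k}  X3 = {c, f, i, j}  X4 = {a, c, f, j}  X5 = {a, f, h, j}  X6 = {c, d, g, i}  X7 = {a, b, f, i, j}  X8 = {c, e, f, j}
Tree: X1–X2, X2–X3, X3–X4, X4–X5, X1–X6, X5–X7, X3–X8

A tree decomposition must satisfy three properties: every vertex lies in some bag; for every edge, both endpoints lie together in some bag; and for every vertex, the bags containing it form a connected subtree. Here bags containing vertex i are not connected in the tree, so the decomposition is invalid.

No — bags containing vertex i are not connected in the tree.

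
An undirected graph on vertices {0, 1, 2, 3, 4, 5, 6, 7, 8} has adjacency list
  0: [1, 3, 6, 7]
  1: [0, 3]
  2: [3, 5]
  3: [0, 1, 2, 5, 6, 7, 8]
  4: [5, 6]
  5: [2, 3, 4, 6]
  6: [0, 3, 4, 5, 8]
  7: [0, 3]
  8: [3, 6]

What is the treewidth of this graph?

A width-2 tree decomposition is:
Bags: B1 = {0, 3, 6}  B2 = {3, 5, 6}  B3 = {4, 5, 6}  B4 = {0, 3, 7}  B5 = {0, 1, 3}  B6 = {3, 6, 8}  B7 = {2, 3, 5}
Tree: B1–B2, B2–B3, B1–B4, B4–B5, B1–B6, B2–B7
Every bag has size at most 3, so the width is 3 − 1 = 2 and tw(G) ≤ 2. On the other hand G contains the 3-clique {0, 1, 3}. A clique must lie in a single bag of any decomposition, so no decomposition can have width below 2. The upper and lower bounds meet at 2, so that is the treewidth.

2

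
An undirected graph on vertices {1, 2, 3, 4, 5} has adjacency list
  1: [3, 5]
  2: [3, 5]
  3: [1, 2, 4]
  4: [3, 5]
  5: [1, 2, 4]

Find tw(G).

A width-2 tree decomposition is:
Bags: B1 = {3, 4, 5}  B2 = {2, 3, 5}  B3 = {1, 3, 5}
Tree: B1–B2, B2–B3
The largest bag has 3 vertices, giving width 2; this decomposition certifies tw(G) ≤ 2. The edges 4–5–2–3–4 form a cycle, so G is not a tree and its treewidth is at least 2. The upper and lower bounds meet at 2, so that is the treewidth.

2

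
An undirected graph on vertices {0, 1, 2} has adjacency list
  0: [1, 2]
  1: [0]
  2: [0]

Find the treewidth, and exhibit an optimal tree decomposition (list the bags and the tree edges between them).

Every bag has size at most 2, so the width is 2 − 1 = 1 and tw(G) ≤ 1. G has an edge, so its treewidth is at least 1. The upper and lower bounds meet at 1, so that is the treewidth.

Treewidth 1.
Bags: B1 = {0, 2}  B2 = {0, 1}
Tree: B1–B2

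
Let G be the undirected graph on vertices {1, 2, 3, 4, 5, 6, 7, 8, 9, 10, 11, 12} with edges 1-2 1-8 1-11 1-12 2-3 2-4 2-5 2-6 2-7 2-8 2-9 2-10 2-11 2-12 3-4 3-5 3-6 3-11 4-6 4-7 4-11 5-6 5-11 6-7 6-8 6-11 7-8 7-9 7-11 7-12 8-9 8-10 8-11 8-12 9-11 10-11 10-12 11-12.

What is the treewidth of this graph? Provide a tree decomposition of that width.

Each bag holds 5 vertices, so the decomposition has width 4, which upper-bounds the treewidth. Conversely, {1, 2, 8, 11, 12} is a clique of size 5, and the vertices of any clique must share a bag in every tree decomposition; so some bag has ≥ 5 vertices and tw(G) ≥ 4. Hence tw(G) = 4 exactly.

Treewidth 4.
Bags: B1 = {2, 6, 7, 8, 11}  B2 = {2, 7, 8, 11, 12}  B3 = {1, 2, 8, 11, 12}  B4 = {2, 4, 6, 7, 11}  B5 = {2, 8, 10, 11, 12}  B6 = {2, 3, 4, 6, 11}  B7 = {2, 7, 8, 9, 11}  B8 = {2, 3, 5, 6, 11}
Tree: B1–B2, B2–B3, B1–B4, B2–B5, B4–B6, B2–B7, B6–B8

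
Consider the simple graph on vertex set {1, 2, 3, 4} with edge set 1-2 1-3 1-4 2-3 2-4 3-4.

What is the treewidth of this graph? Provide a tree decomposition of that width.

Treewidth 3.
One such decomposition:
Bags: B1 = {1, 2, 3, 4}
Tree: (single bag)

With just one bag of size 4, the width is 4 − 1 = 3, so tw(G) ≤ 3. On the other hand G contains the 4-clique {1, 2, 3, 4}. A clique must lie in a single bag of any decomposition, so no decomposition can have width below 3. Hence tw(G) = 3 exactly.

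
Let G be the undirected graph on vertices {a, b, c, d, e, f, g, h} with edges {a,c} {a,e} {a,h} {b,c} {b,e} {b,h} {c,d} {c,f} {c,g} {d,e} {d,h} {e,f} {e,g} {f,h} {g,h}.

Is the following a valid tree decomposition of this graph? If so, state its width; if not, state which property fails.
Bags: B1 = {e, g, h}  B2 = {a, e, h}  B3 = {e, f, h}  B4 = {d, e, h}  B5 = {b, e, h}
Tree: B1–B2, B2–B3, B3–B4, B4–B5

A tree decomposition must satisfy three properties: every vertex lies in some bag; for every edge, both endpoints lie together in some bag; and for every vertex, the bags containing it form a connected subtree. Here vertex c appears in no bag, so the decomposition is invalid.

No — vertex c appears in no bag.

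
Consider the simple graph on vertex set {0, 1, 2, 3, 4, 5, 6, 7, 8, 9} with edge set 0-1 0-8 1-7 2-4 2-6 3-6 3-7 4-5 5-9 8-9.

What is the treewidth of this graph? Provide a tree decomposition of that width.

The largest bag has 3 vertices, giving width 2; this decomposition certifies tw(G) ≤ 2. For the lower bound, G contains the cycle 3–7–1–0–8–9–5–4–2–6–3, so G is not a forest; only forests have treewidth ≤ 1, hence tw(G) ≥ 2. Hence tw(G) = 2 exactly.

Treewidth 2.
One such decomposition:
Bags: B1 = {1, 3, 7}  B2 = {0, 1, 3}  B3 = {0, 3, 8}  B4 = {3, 8, 9}  B5 = {3, 5, 9}  B6 = {3, 4, 5}  B7 = {2, 3, 4}  B8 = {2, 3, 6}
Tree: B1–B2, B2–B3, B3–B4, B4–B5, B5–B6, B6–B7, B7–B8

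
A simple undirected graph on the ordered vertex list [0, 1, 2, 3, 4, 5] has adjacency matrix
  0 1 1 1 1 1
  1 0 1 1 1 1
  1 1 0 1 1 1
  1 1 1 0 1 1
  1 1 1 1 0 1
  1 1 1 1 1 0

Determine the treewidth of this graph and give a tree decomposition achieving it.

Treewidth 5.
One such decomposition:
Bags: B1 = {0, 1, 2, 3, 4, 5}
Tree: (single bag)

With just one bag of size 6, the width is 6 − 1 = 5, so tw(G) ≤ 5. Conversely, {0, 1, 2, 3, 4, 5} is a clique of size 6, and the vertices of any clique must share a bag in every tree decomposition; so some bag has ≥ 6 vertices and tw(G) ≥ 5. Combining the bounds, tw(G) = 5.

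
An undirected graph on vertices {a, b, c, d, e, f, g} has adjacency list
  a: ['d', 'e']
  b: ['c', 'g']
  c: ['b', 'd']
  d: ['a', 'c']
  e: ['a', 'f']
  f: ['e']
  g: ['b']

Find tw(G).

1

A width-1 tree decomposition is:
Bags: B1 = {b, g}  B2 = {b, c}  B3 = {c, d}  B4 = {a, d}  B5 = {a, e}  B6 = {e, f}
Tree: B1–B2, B2–B3, B3–B4, B4–B5, B5–B6
Each bag holds 2 vertices, so the decomposition has width 1, which upper-bounds the treewidth. Any graph with an edge has treewidth ≥ 1, and G has the edge g–b. The upper and lower bounds meet at 1, so that is the treewidth.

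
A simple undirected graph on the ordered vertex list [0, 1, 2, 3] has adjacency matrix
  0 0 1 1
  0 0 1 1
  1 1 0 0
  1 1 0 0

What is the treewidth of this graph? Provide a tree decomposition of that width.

The largest bag has 3 vertices, giving width 2; this decomposition certifies tw(G) ≤ 2. Since 0–2–1–3–0 is a cycle in G, G is not acyclic. Forests are exactly the graphs of treewidth ≤ 1, so tw(G) ≥ 2. The upper and lower bounds meet at 2, so that is the treewidth.

Treewidth 2.
One optimal decomposition is:
Bags: B1 = {0, 1, 2}  B2 = {0, 1, 3}
Tree: B1–B2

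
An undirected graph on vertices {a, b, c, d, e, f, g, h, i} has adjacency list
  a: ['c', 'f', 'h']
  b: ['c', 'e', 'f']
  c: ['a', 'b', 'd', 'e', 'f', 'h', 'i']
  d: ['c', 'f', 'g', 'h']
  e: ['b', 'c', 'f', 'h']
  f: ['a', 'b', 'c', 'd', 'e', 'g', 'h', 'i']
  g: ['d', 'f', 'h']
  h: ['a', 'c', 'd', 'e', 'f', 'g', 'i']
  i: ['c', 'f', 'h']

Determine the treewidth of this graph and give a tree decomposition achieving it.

Treewidth 3.
One such decomposition:
Bags: B1 = {a, c, f, h}  B2 = {c, d, f, h}  B3 = {c, e, f, h}  B4 = {c, f, h, i}  B5 = {d, f, g, h}  B6 = {b, c, e, f}
Tree: B1–B2, B2–B3, B3–B4, B2–B5, B3–B6

Every bag has size at most 4, so the width is 4 − 1 = 3 and tw(G) ≤ 3. For the lower bound, the 4 vertices {d, f, g, h} are pairwise adjacent, and any tree decomposition puts a clique entirely inside one bag — forcing width ≥ 3. Hence tw(G) = 3 exactly.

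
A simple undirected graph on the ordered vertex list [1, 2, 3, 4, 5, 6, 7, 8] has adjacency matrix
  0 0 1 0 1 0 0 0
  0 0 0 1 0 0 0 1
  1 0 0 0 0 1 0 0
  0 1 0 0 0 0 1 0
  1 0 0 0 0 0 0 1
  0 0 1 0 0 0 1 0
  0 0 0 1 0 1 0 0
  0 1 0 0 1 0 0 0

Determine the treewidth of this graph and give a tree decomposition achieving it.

The largest bag has 3 vertices, giving width 2; this decomposition certifies tw(G) ≤ 2. The edges 2–4–7–6–3–1–5–8–2 form a cycle, so G is not a tree and its treewidth is at least 2. Combining the bounds, tw(G) = 2.

Treewidth 2.
One such decomposition:
Bags: B1 = {2, 4, 7}  B2 = {2, 6, 7}  B3 = {2, 3, 6}  B4 = {1, 2, 3}  B5 = {1, 2, 5}  B6 = {2, 5, 8}
Tree: B1–B2, B2–B3, B3–B4, B4–B5, B5–B6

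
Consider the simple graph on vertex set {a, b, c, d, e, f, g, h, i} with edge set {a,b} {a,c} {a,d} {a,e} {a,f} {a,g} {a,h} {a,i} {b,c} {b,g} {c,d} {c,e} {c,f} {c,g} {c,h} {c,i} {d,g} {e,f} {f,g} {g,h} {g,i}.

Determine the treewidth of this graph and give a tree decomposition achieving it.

Each bag holds 4 vertices, so the decomposition has width 3, which upper-bounds the treewidth. On the other hand G contains the 4-clique {a, c, d, g}. A clique must lie in a single bag of any decomposition, so no decomposition can have width below 3. Hence tw(G) = 3 exactly.

Treewidth 3.
One such decomposition:
Bags: B1 = {a, c, g, h}  B2 = {a, c, g, i}  B3 = {a, c, d, g}  B4 = {a, c, f, g}  B5 = {a, b, c, g}  B6 = {a, c, e, f}
Tree: B1–B2, B1–B3, B1–B4, B4–B5, B4–B6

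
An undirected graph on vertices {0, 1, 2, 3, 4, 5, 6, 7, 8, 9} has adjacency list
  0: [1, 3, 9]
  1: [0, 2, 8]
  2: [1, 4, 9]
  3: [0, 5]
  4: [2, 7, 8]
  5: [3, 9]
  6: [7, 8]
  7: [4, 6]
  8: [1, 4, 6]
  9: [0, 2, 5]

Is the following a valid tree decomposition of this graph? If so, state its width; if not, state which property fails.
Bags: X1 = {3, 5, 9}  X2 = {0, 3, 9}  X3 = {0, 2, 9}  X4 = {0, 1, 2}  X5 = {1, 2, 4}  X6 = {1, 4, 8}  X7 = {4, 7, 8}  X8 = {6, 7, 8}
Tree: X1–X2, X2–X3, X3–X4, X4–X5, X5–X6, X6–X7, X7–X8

Checking the three conditions: (i) the bags cover all of {0, 1, 2, 3, 4, 5, 6, 7, 8, 9}; (ii) for each edge, some bag contains both endpoints; (iii) the bags containing any fixed vertex form a subtree. All hold, so the decomposition is valid with width 3 − 1 = 2.

Yes; width 2.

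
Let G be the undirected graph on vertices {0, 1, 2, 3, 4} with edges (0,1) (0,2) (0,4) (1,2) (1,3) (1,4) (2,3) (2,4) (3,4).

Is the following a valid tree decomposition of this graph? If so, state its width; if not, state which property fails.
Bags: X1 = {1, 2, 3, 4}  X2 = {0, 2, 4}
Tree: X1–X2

No — edge (1,0) lies in no bag.

A tree decomposition must satisfy three properties: every vertex lies in some bag; for every edge, both endpoints lie together in some bag; and for every vertex, the bags containing it form a connected subtree. Here edge (1,0) lies in no bag, so the decomposition is invalid.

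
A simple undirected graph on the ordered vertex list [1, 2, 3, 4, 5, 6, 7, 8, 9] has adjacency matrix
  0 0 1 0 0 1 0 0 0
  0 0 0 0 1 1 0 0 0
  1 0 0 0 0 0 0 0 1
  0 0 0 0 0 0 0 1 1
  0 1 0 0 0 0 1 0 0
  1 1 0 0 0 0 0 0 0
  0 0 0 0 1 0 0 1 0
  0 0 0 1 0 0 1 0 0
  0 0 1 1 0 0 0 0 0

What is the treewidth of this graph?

A width-2 tree decomposition is:
Bags: B1 = {4, 8, 9}  B2 = {7, 8, 9}  B3 = {5, 7, 9}  B4 = {2, 5, 9}  B5 = {2, 6, 9}  B6 = {1, 6, 9}  B7 = {1, 3, 9}
Tree: B1–B2, B2–B3, B3–B4, B4–B5, B5–B6, B6–B7
The largest bag has 3 vertices, giving width 2; this decomposition certifies tw(G) ≤ 2. For the lower bound, G contains the cycle 9–4–8–7–5–2–6–1–3–9, so G is not a forest; only forests have treewidth ≤ 1, hence tw(G) ≥ 2. Therefore the treewidth is 2.

2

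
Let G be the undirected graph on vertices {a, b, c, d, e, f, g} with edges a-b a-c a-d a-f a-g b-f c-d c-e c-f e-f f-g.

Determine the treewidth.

A width-2 tree decomposition is:
Bags: B1 = {a, c, f}  B2 = {a, b, f}  B3 = {a, c, d}  B4 = {a, f, g}  B5 = {c, e, f}
Tree: B1–B2, B1–B3, B2–B4, B1–B5
The largest bag has 3 vertices, giving width 2; this decomposition certifies tw(G) ≤ 2. On the other hand G contains the 3-clique {a, c, d}. A clique must lie in a single bag of any decomposition, so no decomposition can have width below 2. The upper and lower bounds meet at 2, so that is the treewidth.

2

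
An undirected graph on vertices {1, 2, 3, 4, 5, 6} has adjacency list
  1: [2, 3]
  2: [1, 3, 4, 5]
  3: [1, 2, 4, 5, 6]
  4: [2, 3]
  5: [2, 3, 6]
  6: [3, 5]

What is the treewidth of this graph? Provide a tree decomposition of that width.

Every bag has size at most 3, so the width is 3 − 1 = 2 and tw(G) ≤ 2. Conversely, {1, 2, 3} is a clique of size 3, and the vertices of any clique must share a bag in every tree decomposition; so some bag has ≥ 3 vertices and tw(G) ≥ 2. Therefore the treewidth is 2.

Treewidth 2.
One such decomposition:
Bags: B1 = {3, 5, 6}  B2 = {2, 3, 5}  B3 = {1, 2, 3}  B4 = {2, 3, 4}
Tree: B1–B2, B2–B3, B3–B4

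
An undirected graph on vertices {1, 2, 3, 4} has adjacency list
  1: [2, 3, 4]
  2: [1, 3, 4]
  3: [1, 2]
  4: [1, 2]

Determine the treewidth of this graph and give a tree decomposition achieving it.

Treewidth 2.
Bags: B1 = {1, 2, 4}  B2 = {1, 2, 3}
Tree: B1–B2

Each bag holds 3 vertices, so the decomposition has width 2, which upper-bounds the treewidth. For the lower bound, the 3 vertices {1, 2, 3} are pairwise adjacent, and any tree decomposition puts a clique entirely inside one bag — forcing width ≥ 2. The upper and lower bounds meet at 2, so that is the treewidth.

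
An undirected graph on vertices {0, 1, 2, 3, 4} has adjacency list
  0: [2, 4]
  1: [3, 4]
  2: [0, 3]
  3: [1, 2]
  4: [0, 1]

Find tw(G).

A width-2 tree decomposition is:
Bags: B1 = {0, 2, 3}  B2 = {0, 1, 3}  B3 = {0, 1, 4}
Tree: B1–B2, B2–B3
Each bag holds 3 vertices, so the decomposition has width 2, which upper-bounds the treewidth. For the lower bound, G contains the cycle 0–2–3–1–4–0, so G is not a forest; only forests have treewidth ≤ 1, hence tw(G) ≥ 2. Hence tw(G) = 2 exactly.

2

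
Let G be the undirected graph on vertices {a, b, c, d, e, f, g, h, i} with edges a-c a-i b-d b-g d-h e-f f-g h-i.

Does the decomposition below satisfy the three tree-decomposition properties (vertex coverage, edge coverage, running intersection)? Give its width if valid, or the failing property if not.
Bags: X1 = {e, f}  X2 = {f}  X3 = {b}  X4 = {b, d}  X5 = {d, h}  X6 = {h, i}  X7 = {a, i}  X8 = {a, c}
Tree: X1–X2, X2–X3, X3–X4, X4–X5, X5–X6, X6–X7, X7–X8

No — vertex g appears in no bag.

A tree decomposition must satisfy three properties: every vertex lies in some bag; for every edge, both endpoints lie together in some bag; and for every vertex, the bags containing it form a connected subtree. Here vertex g appears in no bag, so the decomposition is invalid.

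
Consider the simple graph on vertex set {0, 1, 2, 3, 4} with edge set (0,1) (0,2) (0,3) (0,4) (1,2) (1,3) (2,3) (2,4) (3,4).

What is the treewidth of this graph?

A width-3 tree decomposition is:
Bags: B1 = {0, 2, 3, 4}  B2 = {0, 1, 2, 3}
Tree: B1–B2
Each bag holds 4 vertices, so the decomposition has width 3, which upper-bounds the treewidth. For the lower bound, the 4 vertices {0, 1, 2, 3} are pairwise adjacent, and any tree decomposition puts a clique entirely inside one bag — forcing width ≥ 3. The upper and lower bounds meet at 3, so that is the treewidth.

3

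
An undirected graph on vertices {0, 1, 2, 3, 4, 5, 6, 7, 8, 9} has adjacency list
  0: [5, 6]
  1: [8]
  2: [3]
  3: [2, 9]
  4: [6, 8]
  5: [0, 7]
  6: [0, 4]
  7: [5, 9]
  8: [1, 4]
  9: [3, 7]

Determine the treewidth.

A width-1 tree decomposition is:
Bags: B1 = {1, 8}  B2 = {4, 8}  B3 = {4, 6}  B4 = {0, 6}  B5 = {0, 5}  B6 = {5, 7}  B7 = {7, 9}  B8 = {3, 9}  B9 = {2, 3}
Tree: B1–B2, B2–B3, B3–B4, B4–B5, B5–B6, B6–B7, B7–B8, B8–B9
Every bag has size at most 2, so the width is 2 − 1 = 1 and tw(G) ≤ 1. Since G has at least one edge (e.g. 1–8), it is not an edgeless graph, so tw(G) ≥ 1. Therefore the treewidth is 1.

1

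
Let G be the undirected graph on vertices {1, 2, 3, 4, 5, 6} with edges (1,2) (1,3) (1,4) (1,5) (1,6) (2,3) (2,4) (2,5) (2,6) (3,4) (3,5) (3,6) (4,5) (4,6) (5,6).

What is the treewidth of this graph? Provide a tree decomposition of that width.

Treewidth 5.
One such decomposition:
Bags: B1 = {1, 2, 3, 4, 5, 6}
Tree: (single bag)

A single bag containing all 6 vertices is trivially a valid decomposition of width 5. Conversely, {1, 2, 3, 4, 5, 6} is a clique of size 6, and the vertices of any clique must share a bag in every tree decomposition; so some bag has ≥ 6 vertices and tw(G) ≥ 5. Hence tw(G) = 5 exactly.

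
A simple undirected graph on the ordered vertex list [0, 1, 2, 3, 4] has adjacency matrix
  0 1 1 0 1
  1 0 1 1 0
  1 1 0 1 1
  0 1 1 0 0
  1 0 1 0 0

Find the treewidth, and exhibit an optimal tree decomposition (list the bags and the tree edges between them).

Treewidth 2.
One optimal decomposition is:
Bags: B1 = {0, 1, 2}  B2 = {1, 2, 3}  B3 = {0, 2, 4}
Tree: B1–B2, B1–B3

The largest bag has 3 vertices, giving width 2; this decomposition certifies tw(G) ≤ 2. Conversely, {0, 1, 2} is a clique of size 3, and the vertices of any clique must share a bag in every tree decomposition; so some bag has ≥ 3 vertices and tw(G) ≥ 2. The upper and lower bounds meet at 2, so that is the treewidth.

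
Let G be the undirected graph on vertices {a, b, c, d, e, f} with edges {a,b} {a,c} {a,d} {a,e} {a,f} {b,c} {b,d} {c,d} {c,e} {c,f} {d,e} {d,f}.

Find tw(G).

3

A width-3 tree decomposition is:
Bags: B1 = {a, c, d, f}  B2 = {a, c, d, e}  B3 = {a, b, c, d}
Tree: B1–B2, B1–B3
The largest bag has 4 vertices, giving width 3; this decomposition certifies tw(G) ≤ 3. On the other hand G contains the 4-clique {a, c, d, e}. A clique must lie in a single bag of any decomposition, so no decomposition can have width below 3. The upper and lower bounds meet at 3, so that is the treewidth.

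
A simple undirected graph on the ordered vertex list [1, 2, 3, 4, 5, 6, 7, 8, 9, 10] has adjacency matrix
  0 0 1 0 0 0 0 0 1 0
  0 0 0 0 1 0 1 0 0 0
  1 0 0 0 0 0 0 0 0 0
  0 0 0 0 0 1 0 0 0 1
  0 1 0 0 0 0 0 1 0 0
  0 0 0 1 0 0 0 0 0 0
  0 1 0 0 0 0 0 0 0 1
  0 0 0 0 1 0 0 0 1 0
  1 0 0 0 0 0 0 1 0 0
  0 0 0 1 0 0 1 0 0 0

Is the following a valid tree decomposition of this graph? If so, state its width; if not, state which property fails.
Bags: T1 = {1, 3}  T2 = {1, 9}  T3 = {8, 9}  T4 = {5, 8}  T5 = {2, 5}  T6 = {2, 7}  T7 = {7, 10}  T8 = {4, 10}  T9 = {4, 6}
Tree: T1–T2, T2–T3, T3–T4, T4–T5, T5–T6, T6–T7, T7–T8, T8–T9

Yes; width 1.

Checking the three conditions: (i) the bags cover all of {1, 2, 3, 4, 5, 6, 7, 8, 9, 10}; (ii) for each edge, some bag contains both endpoints; (iii) the bags containing any fixed vertex form a subtree. All hold, so the decomposition is valid with width 2 − 1 = 1.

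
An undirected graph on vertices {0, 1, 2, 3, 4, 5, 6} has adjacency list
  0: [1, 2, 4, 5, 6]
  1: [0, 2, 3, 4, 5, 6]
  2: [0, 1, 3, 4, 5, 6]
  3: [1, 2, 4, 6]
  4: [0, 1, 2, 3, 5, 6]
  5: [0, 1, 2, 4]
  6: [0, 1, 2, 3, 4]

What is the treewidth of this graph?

4

A width-4 tree decomposition is:
Bags: B1 = {0, 1, 2, 4, 6}  B2 = {1, 2, 3, 4, 6}  B3 = {0, 1, 2, 4, 5}
Tree: B1–B2, B1–B3
Each bag holds 5 vertices, so the decomposition has width 4, which upper-bounds the treewidth. On the other hand G contains the 5-clique {0, 1, 2, 4, 5}. A clique must lie in a single bag of any decomposition, so no decomposition can have width below 4. Therefore the treewidth is 4.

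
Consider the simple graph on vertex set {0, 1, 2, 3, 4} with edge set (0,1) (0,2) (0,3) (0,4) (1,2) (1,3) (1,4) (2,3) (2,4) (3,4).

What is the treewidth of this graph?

4

A width-4 tree decomposition is:
Bags: B1 = {0, 1, 2, 3, 4}
Tree: (single bag)
With just one bag of size 5, the width is 5 − 1 = 4, so tw(G) ≤ 4. Conversely, {0, 1, 2, 3, 4} is a clique of size 5, and the vertices of any clique must share a bag in every tree decomposition; so some bag has ≥ 5 vertices and tw(G) ≥ 4. The upper and lower bounds meet at 4, so that is the treewidth.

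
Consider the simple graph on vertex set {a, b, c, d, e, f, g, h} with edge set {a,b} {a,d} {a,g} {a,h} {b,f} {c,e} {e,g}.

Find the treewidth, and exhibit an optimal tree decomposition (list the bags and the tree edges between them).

Every bag has size at most 2, so the width is 2 − 1 = 1 and tw(G) ≤ 1. Any graph with an edge has treewidth ≥ 1, and G has the edge d–a. Therefore the treewidth is 1.

Treewidth 1.
Bags: B1 = {a, d}  B2 = {a, g}  B3 = {e, g}  B4 = {a, b}  B5 = {a, h}  B6 = {b, f}  B7 = {c, e}
Tree: B1–B2, B2–B3, B1–B4, B4–B5, B4–B6, B3–B7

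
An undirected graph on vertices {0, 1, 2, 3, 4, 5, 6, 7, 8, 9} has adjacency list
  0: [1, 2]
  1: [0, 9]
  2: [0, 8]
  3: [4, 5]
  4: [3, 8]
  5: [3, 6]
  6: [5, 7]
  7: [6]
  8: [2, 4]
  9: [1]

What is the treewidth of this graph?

A width-1 tree decomposition is:
Bags: B1 = {6, 7}  B2 = {5, 6}  B3 = {3, 5}  B4 = {3, 4}  B5 = {4, 8}  B6 = {2, 8}  B7 = {0, 2}  B8 = {0, 1}  B9 = {1, 9}
Tree: B1–B2, B2–B3, B3–B4, B4–B5, B5–B6, B6–B7, B7–B8, B8–B9
Every bag has size at most 2, so the width is 2 − 1 = 1 and tw(G) ≤ 1. G has an edge, so its treewidth is at least 1. Hence tw(G) = 1 exactly.

1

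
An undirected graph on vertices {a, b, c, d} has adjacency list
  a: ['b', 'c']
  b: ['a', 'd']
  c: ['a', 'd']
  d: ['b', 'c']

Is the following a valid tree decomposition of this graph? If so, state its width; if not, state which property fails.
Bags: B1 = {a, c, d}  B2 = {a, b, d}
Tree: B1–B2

Vertex coverage: the bags together contain {a, b, c, d}, the full vertex set. Edge coverage: each edge of G has both endpoints in at least one bag. Running intersection: for every vertex, the bags containing it form a connected subtree. All three properties hold, so this is a valid tree decomposition of width max|bag| − 1 = 2, and hence tw(G) ≤ 2.

Yes; width 2.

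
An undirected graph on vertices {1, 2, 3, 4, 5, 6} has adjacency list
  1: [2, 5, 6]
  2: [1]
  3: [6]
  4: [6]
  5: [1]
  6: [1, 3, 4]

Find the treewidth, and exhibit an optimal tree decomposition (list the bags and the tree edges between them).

Every bag has size at most 2, so the width is 2 − 1 = 1 and tw(G) ≤ 1. G has an edge, so its treewidth is at least 1. Hence tw(G) = 1 exactly.

Treewidth 1.
Bags: B1 = {1, 5}  B2 = {1, 6}  B3 = {4, 6}  B4 = {1, 2}  B5 = {3, 6}
Tree: B1–B2, B2–B3, B2–B4, B2–B5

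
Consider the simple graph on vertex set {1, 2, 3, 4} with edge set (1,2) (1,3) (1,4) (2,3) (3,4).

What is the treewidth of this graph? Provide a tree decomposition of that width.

The largest bag has 3 vertices, giving width 2; this decomposition certifies tw(G) ≤ 2. Conversely, {1, 2, 3} is a clique of size 3, and the vertices of any clique must share a bag in every tree decomposition; so some bag has ≥ 3 vertices and tw(G) ≥ 2. Therefore the treewidth is 2.

Treewidth 2.
Bags: B1 = {1, 3, 4}  B2 = {1, 2, 3}
Tree: B1–B2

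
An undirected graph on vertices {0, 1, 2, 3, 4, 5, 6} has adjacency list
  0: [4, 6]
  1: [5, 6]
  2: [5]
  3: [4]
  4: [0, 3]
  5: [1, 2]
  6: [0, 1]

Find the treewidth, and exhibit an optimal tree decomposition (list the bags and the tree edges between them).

Treewidth 1.
One optimal decomposition is:
Bags: B1 = {2, 5}  B2 = {1, 5}  B3 = {1, 6}  B4 = {0, 6}  B5 = {0, 4}  B6 = {3, 4}
Tree: B1–B2, B2–B3, B3–B4, B4–B5, B5–B6

Each bag holds 2 vertices, so the decomposition has width 1, which upper-bounds the treewidth. G has an edge, so its treewidth is at least 1. The upper and lower bounds meet at 1, so that is the treewidth.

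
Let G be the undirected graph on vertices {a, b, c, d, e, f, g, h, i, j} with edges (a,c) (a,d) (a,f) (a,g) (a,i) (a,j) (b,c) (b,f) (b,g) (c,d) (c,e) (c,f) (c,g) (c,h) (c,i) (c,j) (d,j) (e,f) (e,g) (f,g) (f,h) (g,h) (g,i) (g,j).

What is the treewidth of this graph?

3

A width-3 tree decomposition is:
Bags: B1 = {a, c, f, g}  B2 = {a, c, g, i}  B3 = {c, e, f, g}  B4 = {a, c, g, j}  B5 = {b, c, f, g}  B6 = {c, f, g, h}  B7 = {a, c, d, j}
Tree: B1–B2, B1–B3, B1–B4, B3–B5, B5–B6, B4–B7
Each bag holds 4 vertices, so the decomposition has width 3, which upper-bounds the treewidth. On the other hand G contains the 4-clique {a, c, d, j}. A clique must lie in a single bag of any decomposition, so no decomposition can have width below 3. Hence tw(G) = 3 exactly.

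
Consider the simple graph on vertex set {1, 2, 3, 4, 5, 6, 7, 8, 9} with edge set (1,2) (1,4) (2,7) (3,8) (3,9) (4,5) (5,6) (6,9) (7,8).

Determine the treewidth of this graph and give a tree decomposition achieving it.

Treewidth 2.
One such decomposition:
Bags: B1 = {1, 2, 4}  B2 = {2, 4, 7}  B3 = {4, 7, 8}  B4 = {3, 4, 8}  B5 = {3, 4, 9}  B6 = {4, 6, 9}  B7 = {4, 5, 6}
Tree: B1–B2, B2–B3, B3–B4, B4–B5, B5–B6, B6–B7

Every bag has size at most 3, so the width is 3 − 1 = 2 and tw(G) ≤ 2. Since 4–1–2–7–8–3–9–6–5–4 is a cycle in G, G is not acyclic. Forests are exactly the graphs of treewidth ≤ 1, so tw(G) ≥ 2. The upper and lower bounds meet at 2, so that is the treewidth.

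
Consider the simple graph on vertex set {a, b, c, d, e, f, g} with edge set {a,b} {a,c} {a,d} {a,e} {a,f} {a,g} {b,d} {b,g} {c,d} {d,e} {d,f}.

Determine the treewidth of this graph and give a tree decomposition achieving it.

The largest bag has 3 vertices, giving width 2; this decomposition certifies tw(G) ≤ 2. On the other hand G contains the 3-clique {a, d, e}. A clique must lie in a single bag of any decomposition, so no decomposition can have width below 2. Therefore the treewidth is 2.

Treewidth 2.
One such decomposition:
Bags: B1 = {a, b, d}  B2 = {a, c, d}  B3 = {a, b, g}  B4 = {a, d, f}  B5 = {a, d, e}
Tree: B1–B2, B1–B3, B2–B4, B4–B5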